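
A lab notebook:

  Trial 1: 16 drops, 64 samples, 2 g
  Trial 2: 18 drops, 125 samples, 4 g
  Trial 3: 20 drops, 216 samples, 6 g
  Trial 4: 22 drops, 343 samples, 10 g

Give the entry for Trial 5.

Drops: +2 each step, so 16, 18, 20, 22 → 24.
Samples: 64, 125, 216, 343 → 512 (perfect cubes: 4³, 5³, 6³, …).
For the g, each term is the sum of the two before it: 2, 4, 6, 10 → 16.
Putting it together: 24 drops, 512 samples, 16 g.

24 drops, 512 samples, 16 g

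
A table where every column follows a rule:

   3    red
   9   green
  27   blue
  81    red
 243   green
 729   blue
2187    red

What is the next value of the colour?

First component — ×3 each step: 3, 9, 27, 81, 243, 729, 2187 → 6561.
Colour: repeats red → green → blue, so red, green, blue, red, green, blue, red → green.

green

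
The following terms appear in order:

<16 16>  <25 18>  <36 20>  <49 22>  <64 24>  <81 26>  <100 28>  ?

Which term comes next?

First slot: perfect squares: 4², 5², 6², …, so 16, 25, 36, 49, 64, 81, 100 → 121.
Second slot: +2 each step, so 16, 18, 20, 22, 24, 26, 28 → 30.
So the next term is <121 30>.

<121 30>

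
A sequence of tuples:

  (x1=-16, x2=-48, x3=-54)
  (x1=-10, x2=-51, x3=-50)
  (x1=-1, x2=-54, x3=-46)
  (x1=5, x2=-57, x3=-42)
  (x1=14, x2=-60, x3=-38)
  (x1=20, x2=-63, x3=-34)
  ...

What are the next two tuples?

(x1=29, x2=-66, x3=-30), (x1=35, x2=-69, x3=-26)

X1: alternating steps +6, +9, +6, +9, …; -16, -10, -1, 5, 14, 20 → 29 → 35.
X2 — −3 each step: -48, -51, -54, -57, -60, -63 → -66 → -69.
X3 goes -54, -50, -46, -42, -38, -34 → -30 → -26 (+4 each step).
So the next two tuples are (x1=29, x2=-66, x3=-30) and (x1=35, x2=-69, x3=-26).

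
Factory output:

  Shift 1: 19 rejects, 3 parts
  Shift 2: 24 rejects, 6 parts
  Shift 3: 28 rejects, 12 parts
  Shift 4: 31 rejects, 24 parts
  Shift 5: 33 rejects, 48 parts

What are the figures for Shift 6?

Rejects: differences are 5, 4, 3, … (decreasing by 1 each time); 19, 24, 28, 31, 33 → 34.
Parts: 3, 6, 12, 24, 48 → 96 (×2 each step).
Combining the parts gives 34 rejects, 96 parts.

34 rejects, 96 parts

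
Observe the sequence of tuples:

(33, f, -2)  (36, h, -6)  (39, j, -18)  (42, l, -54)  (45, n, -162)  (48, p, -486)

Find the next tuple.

(51, r, -1458)

First value: +3 each step, so 33, 36, 39, 42, 45, 48 → 51.
For the letter, letters move forward 2 places in the alphabet: f, h, j, l, n, p → r.
Third value goes -2, -6, -18, -54, -162, -486 → -1458 (×3 each step).
Combining the parts gives (51, r, -1458).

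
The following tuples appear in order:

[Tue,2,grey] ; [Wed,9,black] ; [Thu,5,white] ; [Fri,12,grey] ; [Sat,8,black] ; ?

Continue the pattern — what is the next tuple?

[Sun,15,white]

Day: runs through the weekdays Mon→Sun, so Tue, Wed, Thu, Fri, Sat → Sun.
For the second slot, alternating steps +7, −4, +7, −4, …: 2, 9, 5, 12, 8 → 15.
Shade: repeats grey → black → white, so grey, black, white, grey, black → white.
So the next tuple is [Sun,15,white].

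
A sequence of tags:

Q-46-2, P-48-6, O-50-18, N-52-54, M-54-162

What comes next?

L-56-486

Letter: letters move back 1 place in the alphabet; Q, P, O, N, M → L.
Second component: 46, 48, 50, 52, 54 → 56 (+2 each step).
Third component: ×3 each step; 2, 6, 18, 54, 162 → 486.
Putting it together: L-56-486.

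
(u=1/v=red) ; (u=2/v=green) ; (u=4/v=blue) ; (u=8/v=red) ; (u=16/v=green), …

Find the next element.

U: 1, 2, 4, 8, 16 → 32 (×2 each step).
V goes red, green, blue, red, green → blue (repeats red → green → blue).
So the next element is (u=32/v=blue).

(u=32/v=blue)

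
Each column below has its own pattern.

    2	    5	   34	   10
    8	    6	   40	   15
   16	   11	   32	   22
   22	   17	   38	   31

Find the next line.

30  28  30  42

First component: alternating steps +6, +8, +6, +8, …; 2, 8, 16, 22 → 30.
For the second component, each term is the sum of the two before it: 5, 6, 11, 17 → 28.
For the third component, alternating steps +6, −8, +6, −8, …: 34, 40, 32, 38 → 30.
Fourth component: 10, 15, 22, 31 → 42 (differences are 5, 7, 9, … (increasing by 2 each time)).
Combining the parts gives 30  28  30  42.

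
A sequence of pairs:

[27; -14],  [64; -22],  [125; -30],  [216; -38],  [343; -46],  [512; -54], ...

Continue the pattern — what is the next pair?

First part: perfect cubes: 3³, 4³, 5³, …; 27, 64, 125, 216, 343, 512 → 729.
For the second part, −8 each step: -14, -22, -30, -38, -46, -54 → -62.
Combining the parts gives [729; -62].

[729; -62]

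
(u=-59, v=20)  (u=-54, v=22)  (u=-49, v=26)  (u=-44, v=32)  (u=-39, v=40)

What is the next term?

(u=-34, v=50)

U: +5 each step, so -59, -54, -49, -44, -39 → -34.
V: differences are 2, 4, 6, … (increasing by 2 each time), so 20, 22, 26, 32, 40 → 50.
So the next term is (u=-34, v=50).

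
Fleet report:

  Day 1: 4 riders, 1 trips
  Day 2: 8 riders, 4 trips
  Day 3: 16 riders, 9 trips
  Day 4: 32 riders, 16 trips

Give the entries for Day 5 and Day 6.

64 riders, 25 trips; 128 riders, 36 trips

Riders: ×2 each step, so 4, 8, 16, 32 → 64 → 128.
Trips — perfect squares: 1², 2², 3², …: 1, 4, 9, 16 → 25 → 36.
So the next two lines are 64 riders, 25 trips and 128 riders, 36 trips.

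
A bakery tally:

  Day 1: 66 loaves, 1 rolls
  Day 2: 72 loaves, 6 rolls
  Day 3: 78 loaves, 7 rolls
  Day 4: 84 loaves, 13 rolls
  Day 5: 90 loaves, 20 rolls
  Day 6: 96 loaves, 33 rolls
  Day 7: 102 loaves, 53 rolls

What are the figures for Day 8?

108 loaves, 86 rolls

For the loaves, +6 each step: 66, 72, 78, 84, 90, 96, 102 → 108.
Rolls goes 1, 6, 7, 13, 20, 33, 53 → 86 (each term is the sum of the two before it).
Combining the parts gives 108 loaves, 86 rolls.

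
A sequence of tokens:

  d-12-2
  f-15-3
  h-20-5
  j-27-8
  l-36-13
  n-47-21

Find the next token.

Letter: letters move forward 2 places in the alphabet; d, f, h, j, l, n → p.
Second component goes 12, 15, 20, 27, 36, 47 → 60 (differences are 3, 5, 7, … (increasing by 2 each time)).
Third component — each term is the sum of the two before it: 2, 3, 5, 8, 13, 21 → 34.
Combining the parts gives p-60-34.

p-60-34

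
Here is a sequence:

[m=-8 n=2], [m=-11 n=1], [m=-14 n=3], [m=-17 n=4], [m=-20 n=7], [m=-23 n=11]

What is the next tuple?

For the m, −3 each step: -8, -11, -14, -17, -20, -23 → -26.
N: each term is the sum of the two before it, so 2, 1, 3, 4, 7, 11 → 18.
So the next tuple is [m=-26 n=18].

[m=-26 n=18]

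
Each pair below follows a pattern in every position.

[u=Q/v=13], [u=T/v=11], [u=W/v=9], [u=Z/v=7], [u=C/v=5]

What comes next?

U goes Q, T, W, Z, C → F (letters move forward 3 places in the alphabet, wrapping Z→A).
V: −2 each step, so 13, 11, 9, 7, 5 → 3.
Putting it together: [u=F/v=3].

[u=F/v=3]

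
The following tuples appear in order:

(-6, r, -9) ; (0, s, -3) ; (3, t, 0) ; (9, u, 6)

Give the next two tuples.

(12, v, 9), (18, w, 15)

First coordinate — alternating steps +6, +3, +6, +3, …: -6, 0, 3, 9 → 12 → 18.
For the letter, letters move forward 1 place in the alphabet: r, s, t, u → v → w.
Third coordinate: -9, -3, 0, 6 → 9 → 15 (alternating steps +6, +3, +6, +3, …).
Putting the parts together: (12, v, 9) and then (18, w, 15).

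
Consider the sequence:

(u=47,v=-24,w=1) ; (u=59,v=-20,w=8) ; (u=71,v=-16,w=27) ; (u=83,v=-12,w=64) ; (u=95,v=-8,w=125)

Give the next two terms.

U: +12 each step; 47, 59, 71, 83, 95 → 107 → 119.
V — +4 each step: -24, -20, -16, -12, -8 → -4 → 0.
W — perfect cubes: 1³, 2³, 3³, …: 1, 8, 27, 64, 125 → 216 → 343.
Putting the parts together: (u=107,v=-4,w=216) and then (u=119,v=0,w=343).

(u=107,v=-4,w=216), (u=119,v=0,w=343)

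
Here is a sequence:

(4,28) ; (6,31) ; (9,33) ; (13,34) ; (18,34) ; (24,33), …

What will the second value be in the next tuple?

31

For the second value, differences are 3, 2, 1, … (decreasing by 1 each time): 28, 31, 33, 34, 34, 33 → 31.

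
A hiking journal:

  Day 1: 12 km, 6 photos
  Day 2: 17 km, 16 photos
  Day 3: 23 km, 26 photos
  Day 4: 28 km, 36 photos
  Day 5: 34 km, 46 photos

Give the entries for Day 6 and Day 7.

For the km, alternating steps +5, +6, +5, +6, …: 12, 17, 23, 28, 34 → 39 → 45.
Photos — +10 each step: 6, 16, 26, 36, 46 → 56 → 66.
Putting the parts together: 39 km, 56 photos and then 45 km, 66 photos.

39 km, 56 photos; 45 km, 66 photos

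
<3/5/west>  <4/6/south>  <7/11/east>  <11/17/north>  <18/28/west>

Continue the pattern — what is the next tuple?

First component — each term is the sum of the two before it: 3, 4, 7, 11, 18 → 29.
Second component goes 5, 6, 11, 17, 28 → 45 (each term is the sum of the two before it).
For the direction, repeats west → south → east → north: west, south, east, north, west → south.
Combining the parts gives <29/45/south>.

<29/45/south>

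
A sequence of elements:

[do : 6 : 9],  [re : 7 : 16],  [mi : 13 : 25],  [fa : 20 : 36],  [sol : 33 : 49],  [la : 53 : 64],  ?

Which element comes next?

Note goes do, re, mi, fa, sol, la → ti (runs through the solfège scale do→ti).
Second component: 6, 7, 13, 20, 33, 53 → 86 (each term is the sum of the two before it).
Third component: perfect squares: 3², 4², 5², …; 9, 16, 25, 36, 49, 64 → 81.
So the next element is [ti : 86 : 81].

[ti : 86 : 81]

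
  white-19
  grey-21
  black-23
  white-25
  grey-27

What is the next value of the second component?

Shade: white, grey, black, white, grey → black (repeats white → grey → black).
Second component: 19, 21, 23, 25, 27 → 29 (+2 each step).

29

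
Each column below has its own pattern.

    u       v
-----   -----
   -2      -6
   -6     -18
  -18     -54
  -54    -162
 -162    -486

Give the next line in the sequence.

-486  -1458

Column u: ×3 each step; -2, -6, -18, -54, -162 → -486.
Column v: -6, -18, -54, -162, -486 → -1458 (always 3 × the column u).
Combining the parts gives -486  -1458.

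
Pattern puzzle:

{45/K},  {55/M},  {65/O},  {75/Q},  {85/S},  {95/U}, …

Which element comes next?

{105/W}

First value: +10 each step; 45, 55, 65, 75, 85, 95 → 105.
Letter: letters move forward 2 places in the alphabet; K, M, O, Q, S, U → W.
Combining the parts gives {105/W}.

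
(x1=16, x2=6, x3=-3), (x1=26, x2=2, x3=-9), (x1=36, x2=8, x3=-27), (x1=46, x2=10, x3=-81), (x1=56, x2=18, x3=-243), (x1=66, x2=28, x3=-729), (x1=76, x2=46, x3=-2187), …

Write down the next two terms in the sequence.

X1: +10 each step; 16, 26, 36, 46, 56, 66, 76 → 86 → 96.
X2 goes 6, 2, 8, 10, 18, 28, 46 → 74 → 120 (each term is the sum of the two before it).
For the x3, ×3 each step: -3, -9, -27, -81, -243, -729, -2187 → -6561 → -19683.
So the next two terms are (x1=86, x2=74, x3=-6561) and (x1=96, x2=120, x3=-19683).

(x1=86, x2=74, x3=-6561), (x1=96, x2=120, x3=-19683)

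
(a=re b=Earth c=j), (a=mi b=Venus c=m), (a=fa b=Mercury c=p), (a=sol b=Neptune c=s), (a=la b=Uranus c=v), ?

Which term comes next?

A: runs through the solfège scale do→ti, so re, mi, fa, sol, la → ti.
B: runs backward through the planets Mercury→Neptune, so Earth, Venus, Mercury, Neptune, Uranus → Saturn.
C goes j, m, p, s, v → y (letters move forward 3 places in the alphabet).
So the next term is (a=ti b=Saturn c=y).

(a=ti b=Saturn c=y)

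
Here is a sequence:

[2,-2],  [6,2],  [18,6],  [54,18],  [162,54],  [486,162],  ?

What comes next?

[1458,486]

First entry: ×3 each step; 2, 6, 18, 54, 162, 486 → 1458.
Second entry: always the previous value of the first entry, so -2, 2, 6, 18, 54, 162 → 486.
Combining the parts gives [1458,486].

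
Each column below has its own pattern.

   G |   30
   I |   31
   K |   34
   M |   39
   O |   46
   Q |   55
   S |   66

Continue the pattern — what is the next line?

U  79

For the letter, letters move forward 2 places in the alphabet: G, I, K, M, O, Q, S → U.
Second component: 30, 31, 34, 39, 46, 55, 66 → 79 (differences are 1, 3, 5, … (increasing by 2 each time)).
So the next line is U  79.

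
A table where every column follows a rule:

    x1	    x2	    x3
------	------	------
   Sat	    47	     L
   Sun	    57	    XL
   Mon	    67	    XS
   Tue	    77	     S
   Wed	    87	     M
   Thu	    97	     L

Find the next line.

Fri  107  XL

Column x1: runs through the weekdays Mon→Sun; Sat, Sun, Mon, Tue, Wed, Thu → Fri.
Column x2: 47, 57, 67, 77, 87, 97 → 107 (+10 each step).
Column x3 — repeats L → XL → XS → S → M: L, XL, XS, S, M, L → XL.
Combining the parts gives Fri  107  XL.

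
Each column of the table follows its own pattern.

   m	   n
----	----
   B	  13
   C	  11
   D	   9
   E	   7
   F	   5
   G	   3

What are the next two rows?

H  1; I  -1

Column m: letters move forward 1 place in the alphabet; B, C, D, E, F, G → H → I.
Column n: −2 each step, so 13, 11, 9, 7, 5, 3 → 1 → -1.
Putting the parts together: H  1 and then I  -1.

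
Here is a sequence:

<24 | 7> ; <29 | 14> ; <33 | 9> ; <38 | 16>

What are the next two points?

<42 | 11>, <47 | 18>

First coordinate goes 24, 29, 33, 38 → 42 → 47 (alternating steps +5, +4, +5, +4, …).
For the second coordinate, alternating steps +7, −5, +7, −5, …: 7, 14, 9, 16 → 11 → 18.
Putting the parts together: <42 | 11> and then <47 | 18>.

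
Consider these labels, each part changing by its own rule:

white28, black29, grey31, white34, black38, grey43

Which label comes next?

white49

Shade: white, black, grey, white, black, grey → white (repeats white → black → grey).
Second component: 28, 29, 31, 34, 38, 43 → 49 (differences are 1, 2, 3, … (increasing by 1 each time)).
So the next label is white49.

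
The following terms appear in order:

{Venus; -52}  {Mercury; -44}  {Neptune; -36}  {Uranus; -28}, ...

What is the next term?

{Saturn; -20}

Planet goes Venus, Mercury, Neptune, Uranus → Saturn (runs backward through the planets Mercury→Neptune).
Second slot goes -52, -44, -36, -28 → -20 (+8 each step).
Putting it together: {Saturn; -20}.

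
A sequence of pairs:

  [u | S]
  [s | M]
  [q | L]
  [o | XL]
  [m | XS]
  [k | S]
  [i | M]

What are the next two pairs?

[g | L], [e | XL]

Letter: letters move back 2 places in the alphabet; u, s, q, o, m, k, i → g → e.
Size: repeats S → M → L → XL → XS, so S, M, L, XL, XS, S, M → L → XL.
Putting the parts together: [g | L] and then [e | XL].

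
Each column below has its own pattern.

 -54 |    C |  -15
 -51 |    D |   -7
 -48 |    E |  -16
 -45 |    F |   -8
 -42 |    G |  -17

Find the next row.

-39  H  -9

First component: +3 each step; -54, -51, -48, -45, -42 → -39.
Letter: letters move forward 1 place in the alphabet; C, D, E, F, G → H.
Third component: -15, -7, -16, -8, -17 → -9 (alternating steps +8, −9, +8, −9, …).
Putting it together: -39  H  -9.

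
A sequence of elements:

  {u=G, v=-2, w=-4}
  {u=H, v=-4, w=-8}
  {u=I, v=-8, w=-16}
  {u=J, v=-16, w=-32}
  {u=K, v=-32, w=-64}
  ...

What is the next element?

{u=L, v=-64, w=-128}

U: letters move forward 1 place in the alphabet; G, H, I, J, K → L.
V: ×2 each step, so -2, -4, -8, -16, -32 → -64.
W: always 2 × the v, so -4, -8, -16, -32, -64 → -128.
So the next element is {u=L, v=-64, w=-128}.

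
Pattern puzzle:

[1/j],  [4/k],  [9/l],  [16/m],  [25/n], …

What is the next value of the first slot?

First slot: 1, 4, 9, 16, 25 → 36 (perfect squares: 1², 2², 3², …).
Letter goes j, k, l, m, n → o (letters move forward 1 place in the alphabet).

36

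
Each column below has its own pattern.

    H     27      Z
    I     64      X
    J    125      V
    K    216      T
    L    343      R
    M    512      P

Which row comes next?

First letter: H, I, J, K, L, M → N (letters move forward 1 place in the alphabet).
Second component: perfect cubes: 3³, 4³, 5³, …, so 27, 64, 125, 216, 343, 512 → 729.
Second letter: Z, X, V, T, R, P → N (letters move back 2 places in the alphabet).
Putting it together: N  729  N.

N  729  N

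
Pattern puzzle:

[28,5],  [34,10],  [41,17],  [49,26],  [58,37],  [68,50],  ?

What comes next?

First entry goes 28, 34, 41, 49, 58, 68 → 79 (differences are 6, 7, 8, … (increasing by 1 each time)).
Second entry: differences are 5, 7, 9, … (increasing by 2 each time), so 5, 10, 17, 26, 37, 50 → 65.
Putting it together: [79,65].

[79,65]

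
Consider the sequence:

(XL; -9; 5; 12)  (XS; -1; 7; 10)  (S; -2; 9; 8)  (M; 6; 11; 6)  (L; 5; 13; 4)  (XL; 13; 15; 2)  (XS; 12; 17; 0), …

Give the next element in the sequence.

Size goes XL, XS, S, M, L, XL, XS → S (repeats XL → XS → S → M → L).
For the second slot, alternating steps +8, −1, +8, −1, …: -9, -1, -2, 6, 5, 13, 12 → 20.
For the third slot, +2 each step: 5, 7, 9, 11, 13, 15, 17 → 19.
Fourth slot goes 12, 10, 8, 6, 4, 2, 0 → -2 (together with the third slot always sums to 17).
So the next element is (S; 20; 19; -2).

(S; 20; 19; -2)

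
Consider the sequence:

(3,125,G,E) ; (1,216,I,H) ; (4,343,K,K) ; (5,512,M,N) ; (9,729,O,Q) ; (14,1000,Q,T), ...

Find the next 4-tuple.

First entry: 3, 1, 4, 5, 9, 14 → 23 (each term is the sum of the two before it).
Second entry: 125, 216, 343, 512, 729, 1000 → 1331 (perfect cubes: 5³, 6³, 7³, …).
For the first letter, letters move forward 2 places in the alphabet: G, I, K, M, O, Q → S.
Second letter: letters move forward 3 places in the alphabet; E, H, K, N, Q, T → W.
Combining the parts gives (23,1331,S,W).

(23,1331,S,W)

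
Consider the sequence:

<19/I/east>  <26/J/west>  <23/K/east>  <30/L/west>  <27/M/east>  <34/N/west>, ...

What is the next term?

<31/O/east>

First value: alternating steps +7, −3, +7, −3, …, so 19, 26, 23, 30, 27, 34 → 31.
Letter: letters move forward 1 place in the alphabet; I, J, K, L, M, N → O.
Direction: east, west, east, west, east, west → east (alternates east ↔ west).
So the next term is <31/O/east>.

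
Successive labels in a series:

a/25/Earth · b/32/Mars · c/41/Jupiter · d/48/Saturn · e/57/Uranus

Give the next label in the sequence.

f/64/Neptune

Letter: letters move forward 1 place in the alphabet; a, b, c, d, e → f.
Second component: 25, 32, 41, 48, 57 → 64 (alternating steps +7, +9, +7, +9, …).
Planet — runs through the planets Mercury→Neptune: Earth, Mars, Jupiter, Saturn, Uranus → Neptune.
Putting it together: f/64/Neptune.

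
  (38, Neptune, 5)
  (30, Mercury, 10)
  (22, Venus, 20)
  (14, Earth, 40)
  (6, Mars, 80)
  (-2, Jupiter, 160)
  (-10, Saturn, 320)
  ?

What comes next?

(-18, Uranus, 640)

For the first part, −8 each step: 38, 30, 22, 14, 6, -2, -10 → -18.
Planet: runs through the planets Mercury→Neptune; Neptune, Mercury, Venus, Earth, Mars, Jupiter, Saturn → Uranus.
Third part: 5, 10, 20, 40, 80, 160, 320 → 640 (×2 each step).
Putting it together: (-18, Uranus, 640).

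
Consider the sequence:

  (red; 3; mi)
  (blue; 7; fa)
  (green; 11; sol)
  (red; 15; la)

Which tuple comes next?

Colour: repeats red → blue → green, so red, blue, green, red → blue.
Second value: +4 each step, so 3, 7, 11, 15 → 19.
Note: mi, fa, sol, la → ti (runs through the solfège scale do→ti).
Combining the parts gives (blue; 19; ti).

(blue; 19; ti)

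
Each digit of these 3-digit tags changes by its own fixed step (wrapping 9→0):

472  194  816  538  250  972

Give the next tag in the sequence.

First digit goes 4, 1, 8, 5, 2, 9 → 6 (−3 each step, mod 10).
For the second digit, +2 each step, mod 10: 7, 9, 1, 3, 5, 7 → 9.
For the third digit, +2 each step, mod 10: 2, 4, 6, 8, 0, 2 → 4.
Putting it together: 694.

694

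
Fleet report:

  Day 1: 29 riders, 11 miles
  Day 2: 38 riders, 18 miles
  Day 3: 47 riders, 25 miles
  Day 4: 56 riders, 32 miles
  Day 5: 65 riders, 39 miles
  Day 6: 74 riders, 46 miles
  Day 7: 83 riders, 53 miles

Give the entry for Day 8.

Riders: +9 each step, so 29, 38, 47, 56, 65, 74, 83 → 92.
Miles: +7 each step, so 11, 18, 25, 32, 39, 46, 53 → 60.
Combining the parts gives 92 riders, 60 miles.

92 riders, 60 miles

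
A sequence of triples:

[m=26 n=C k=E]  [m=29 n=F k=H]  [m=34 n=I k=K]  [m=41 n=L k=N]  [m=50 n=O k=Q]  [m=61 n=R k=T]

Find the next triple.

For the m, differences are 3, 5, 7, … (increasing by 2 each time): 26, 29, 34, 41, 50, 61 → 74.
N goes C, F, I, L, O, R → U (letters move forward 3 places in the alphabet).
K: E, H, K, N, Q, T → W (letters move forward 3 places in the alphabet).
So the next triple is [m=74 n=U k=W].

[m=74 n=U k=W]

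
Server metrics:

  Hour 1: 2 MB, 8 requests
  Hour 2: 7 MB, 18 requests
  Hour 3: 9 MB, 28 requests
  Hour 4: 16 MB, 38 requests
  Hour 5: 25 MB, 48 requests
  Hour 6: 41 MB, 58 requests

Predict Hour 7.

MB — each term is the sum of the two before it: 2, 7, 9, 16, 25, 41 → 66.
Requests goes 8, 18, 28, 38, 48, 58 → 68 (+10 each step).
Combining the parts gives 66 MB, 68 requests.

66 MB, 68 requests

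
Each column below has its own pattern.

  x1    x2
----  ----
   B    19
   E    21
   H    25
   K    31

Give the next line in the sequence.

N  39

For the column x1, letters move forward 3 places in the alphabet: B, E, H, K → N.
For the column x2, differences are 2, 4, 6, … (increasing by 2 each time): 19, 21, 25, 31 → 39.
Combining the parts gives N  39.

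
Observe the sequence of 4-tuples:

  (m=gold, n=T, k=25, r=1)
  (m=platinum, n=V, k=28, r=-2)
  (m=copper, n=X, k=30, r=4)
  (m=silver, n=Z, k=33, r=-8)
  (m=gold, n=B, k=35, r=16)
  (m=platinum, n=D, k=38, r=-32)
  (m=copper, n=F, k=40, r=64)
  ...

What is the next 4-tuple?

(m=silver, n=H, k=43, r=-128)

M goes gold, platinum, copper, silver, gold, platinum, copper → silver (repeats gold → platinum → copper → silver).
For the n, letters move forward 2 places in the alphabet, wrapping Z→A: T, V, X, Z, B, D, F → H.
K goes 25, 28, 30, 33, 35, 38, 40 → 43 (alternating steps +3, +2, +3, +2, …).
R: 1, -2, 4, -8, 16, -32, 64 → -128 (×(-2) each step).
Combining the parts gives (m=silver, n=H, k=43, r=-128).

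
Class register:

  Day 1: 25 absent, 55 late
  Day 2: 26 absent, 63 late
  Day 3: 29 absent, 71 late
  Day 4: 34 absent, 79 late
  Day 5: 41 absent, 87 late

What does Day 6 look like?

Absent — differences are 1, 3, 5, … (increasing by 2 each time): 25, 26, 29, 34, 41 → 50.
Late: 55, 63, 71, 79, 87 → 95 (+8 each step).
Combining the parts gives 50 absent, 95 late.

50 absent, 95 late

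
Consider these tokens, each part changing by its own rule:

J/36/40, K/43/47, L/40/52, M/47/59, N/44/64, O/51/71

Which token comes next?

P/48/76

Letter: J, K, L, M, N, O → P (letters move forward 1 place in the alphabet).
Second component goes 36, 43, 40, 47, 44, 51 → 48 (alternating steps +7, −3, +7, −3, …).
Third component: alternating steps +7, +5, +7, +5, …, so 40, 47, 52, 59, 64, 71 → 76.
So the next token is P/48/76.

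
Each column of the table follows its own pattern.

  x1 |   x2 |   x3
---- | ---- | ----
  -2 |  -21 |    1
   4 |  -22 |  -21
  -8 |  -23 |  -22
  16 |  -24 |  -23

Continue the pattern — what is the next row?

Column x1: ×(-2) each step, so -2, 4, -8, 16 → -32.
Column x2: −1 each step, so -21, -22, -23, -24 → -25.
Column x3: always the previous value of the column x2, so 1, -21, -22, -23 → -24.
Combining the parts gives -32  -25  -24.

-32  -25  -24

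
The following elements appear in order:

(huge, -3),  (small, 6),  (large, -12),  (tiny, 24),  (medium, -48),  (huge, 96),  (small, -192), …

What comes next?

(large, 384)

Size: repeats huge → small → large → tiny → medium, so huge, small, large, tiny, medium, huge, small → large.
Second entry goes -3, 6, -12, 24, -48, 96, -192 → 384 (×(-2) each step).
Putting it together: (large, 384).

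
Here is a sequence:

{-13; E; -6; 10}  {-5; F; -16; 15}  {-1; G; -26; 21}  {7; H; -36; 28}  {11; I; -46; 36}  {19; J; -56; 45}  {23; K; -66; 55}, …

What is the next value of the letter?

L

Letter: E, F, G, H, I, J, K → L (letters move forward 1 place in the alphabet).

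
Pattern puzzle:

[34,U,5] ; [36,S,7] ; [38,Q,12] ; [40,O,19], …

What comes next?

[42,M,31]

First component: 34, 36, 38, 40 → 42 (+2 each step).
Letter: letters move back 2 places in the alphabet, so U, S, Q, O → M.
Third component — each term is the sum of the two before it: 5, 7, 12, 19 → 31.
Putting it together: [42,M,31].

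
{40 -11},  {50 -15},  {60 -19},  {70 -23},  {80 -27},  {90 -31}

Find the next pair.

First component goes 40, 50, 60, 70, 80, 90 → 100 (+10 each step).
Second component: -11, -15, -19, -23, -27, -31 → -35 (−4 each step).
Combining the parts gives {100 -35}.

{100 -35}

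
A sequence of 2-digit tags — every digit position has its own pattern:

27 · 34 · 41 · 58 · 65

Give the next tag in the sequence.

First digit: +1 each step, mod 10; 2, 3, 4, 5, 6 → 7.
For the second digit, −3 each step, mod 10: 7, 4, 1, 8, 5 → 2.
Putting it together: 72.

72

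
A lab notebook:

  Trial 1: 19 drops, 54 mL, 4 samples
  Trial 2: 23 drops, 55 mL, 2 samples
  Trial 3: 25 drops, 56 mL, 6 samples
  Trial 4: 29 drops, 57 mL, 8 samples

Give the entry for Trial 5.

Drops: alternating steps +4, +2, +4, +2, …, so 19, 23, 25, 29 → 31.
ML goes 54, 55, 56, 57 → 58 (+1 each step).
Samples — each term is the sum of the two before it: 4, 2, 6, 8 → 14.
Combining the parts gives 31 drops, 58 mL, 14 samples.

31 drops, 58 mL, 14 samples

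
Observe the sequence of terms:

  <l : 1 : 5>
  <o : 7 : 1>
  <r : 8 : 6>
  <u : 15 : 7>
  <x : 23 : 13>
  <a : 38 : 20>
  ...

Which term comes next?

Letter — letters move forward 3 places in the alphabet, wrapping Z→A: l, o, r, u, x, a → d.
For the second slot, each term is the sum of the two before it: 1, 7, 8, 15, 23, 38 → 61.
Third slot: 5, 1, 6, 7, 13, 20 → 33 (each term is the sum of the two before it).
Combining the parts gives <d : 61 : 33>.

<d : 61 : 33>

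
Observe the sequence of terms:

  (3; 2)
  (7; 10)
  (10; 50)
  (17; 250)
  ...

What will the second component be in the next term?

1250

For the second component, ×5 each step: 2, 10, 50, 250 → 1250.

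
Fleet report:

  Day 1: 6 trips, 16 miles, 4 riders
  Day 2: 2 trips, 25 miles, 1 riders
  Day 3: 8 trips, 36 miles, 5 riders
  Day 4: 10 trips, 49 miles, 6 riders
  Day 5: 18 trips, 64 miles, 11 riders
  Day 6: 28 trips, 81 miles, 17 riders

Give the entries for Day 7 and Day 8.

46 trips, 100 miles, 28 riders; 74 trips, 121 miles, 45 riders

Trips goes 6, 2, 8, 10, 18, 28 → 46 → 74 (each term is the sum of the two before it).
Miles — perfect squares: 4², 5², 6², …: 16, 25, 36, 49, 64, 81 → 100 → 121.
Riders — each term is the sum of the two before it: 4, 1, 5, 6, 11, 17 → 28 → 45.
Putting the parts together: 46 trips, 100 miles, 28 riders and then 74 trips, 121 miles, 45 riders.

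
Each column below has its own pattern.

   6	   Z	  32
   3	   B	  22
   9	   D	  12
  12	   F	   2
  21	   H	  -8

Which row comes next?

33  J  -18

First component goes 6, 3, 9, 12, 21 → 33 (each term is the sum of the two before it).
Letter: letters move forward 2 places in the alphabet, wrapping Z→A; Z, B, D, F, H → J.
For the third component, −10 each step: 32, 22, 12, 2, -8 → -18.
Putting it together: 33  J  -18.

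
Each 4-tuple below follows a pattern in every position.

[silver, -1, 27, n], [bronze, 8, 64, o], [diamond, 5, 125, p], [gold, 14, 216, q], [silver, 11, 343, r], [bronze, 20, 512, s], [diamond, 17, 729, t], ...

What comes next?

Rank: repeats silver → bronze → diamond → gold; silver, bronze, diamond, gold, silver, bronze, diamond → gold.
Second coordinate: -1, 8, 5, 14, 11, 20, 17 → 26 (alternating steps +9, −3, +9, −3, …).
Third coordinate: perfect cubes: 3³, 4³, 5³, …, so 27, 64, 125, 216, 343, 512, 729 → 1000.
Letter: letters move forward 1 place in the alphabet; n, o, p, q, r, s, t → u.
Combining the parts gives [gold, 26, 1000, u].

[gold, 26, 1000, u]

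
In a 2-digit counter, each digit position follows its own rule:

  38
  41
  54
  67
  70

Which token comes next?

83

First digit — +1 each step, mod 10: 3, 4, 5, 6, 7 → 8.
Second digit: +3 each step, mod 10, so 8, 1, 4, 7, 0 → 3.
Putting it together: 83.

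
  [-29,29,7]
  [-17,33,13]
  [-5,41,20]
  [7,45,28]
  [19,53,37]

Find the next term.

[31,57,47]

First slot: -29, -17, -5, 7, 19 → 31 (+12 each step).
Second slot goes 29, 33, 41, 45, 53 → 57 (alternating steps +4, +8, +4, +8, …).
For the third slot, differences are 6, 7, 8, … (increasing by 1 each time): 7, 13, 20, 28, 37 → 47.
Combining the parts gives [31,57,47].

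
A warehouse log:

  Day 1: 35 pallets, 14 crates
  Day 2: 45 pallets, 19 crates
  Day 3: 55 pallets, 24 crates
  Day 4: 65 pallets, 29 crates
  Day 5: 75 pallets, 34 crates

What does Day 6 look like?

85 pallets, 39 crates

Pallets: +10 each step, so 35, 45, 55, 65, 75 → 85.
Crates goes 14, 19, 24, 29, 34 → 39 (+5 each step).
Combining the parts gives 85 pallets, 39 crates.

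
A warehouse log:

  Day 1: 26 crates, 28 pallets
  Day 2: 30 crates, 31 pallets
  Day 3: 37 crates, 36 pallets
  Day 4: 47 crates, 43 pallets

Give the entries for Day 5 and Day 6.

60 crates, 52 pallets; 76 crates, 63 pallets

Crates — differences are 4, 7, 10, … (increasing by 3 each time): 26, 30, 37, 47 → 60 → 76.
Pallets — differences are 3, 5, 7, … (increasing by 2 each time): 28, 31, 36, 43 → 52 → 63.
So the next two lines are 60 crates, 52 pallets and 76 crates, 63 pallets.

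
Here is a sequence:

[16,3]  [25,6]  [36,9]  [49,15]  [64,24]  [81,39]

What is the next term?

[100,63]

First part: perfect squares: 4², 5², 6², …; 16, 25, 36, 49, 64, 81 → 100.
Second part goes 3, 6, 9, 15, 24, 39 → 63 (each term is the sum of the two before it).
So the next term is [100,63].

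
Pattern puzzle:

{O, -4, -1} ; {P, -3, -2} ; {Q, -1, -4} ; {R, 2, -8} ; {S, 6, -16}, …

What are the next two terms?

{T, 11, -32}, {U, 17, -64}

Letter: letters move forward 1 place in the alphabet; O, P, Q, R, S → T → U.
Second entry goes -4, -3, -1, 2, 6 → 11 → 17 (differences are 1, 2, 3, … (increasing by 1 each time)).
Third entry: ×2 each step; -1, -2, -4, -8, -16 → -32 → -64.
Putting the parts together: {T, 11, -32} and then {U, 17, -64}.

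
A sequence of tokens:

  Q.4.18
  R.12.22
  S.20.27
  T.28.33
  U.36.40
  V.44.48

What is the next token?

W.52.57

Letter — letters move forward 1 place in the alphabet: Q, R, S, T, U, V → W.
Second component: +8 each step; 4, 12, 20, 28, 36, 44 → 52.
For the third component, differences are 4, 5, 6, … (increasing by 1 each time): 18, 22, 27, 33, 40, 48 → 57.
Putting it together: W.52.57.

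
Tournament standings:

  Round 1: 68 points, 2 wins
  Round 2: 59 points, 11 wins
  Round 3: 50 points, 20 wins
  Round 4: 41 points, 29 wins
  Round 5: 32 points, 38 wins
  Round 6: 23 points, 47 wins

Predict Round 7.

Points: −9 each step; 68, 59, 50, 41, 32, 23 → 14.
Wins: +9 each step, so 2, 11, 20, 29, 38, 47 → 56.
So the next line is 14 points, 56 wins.

14 points, 56 wins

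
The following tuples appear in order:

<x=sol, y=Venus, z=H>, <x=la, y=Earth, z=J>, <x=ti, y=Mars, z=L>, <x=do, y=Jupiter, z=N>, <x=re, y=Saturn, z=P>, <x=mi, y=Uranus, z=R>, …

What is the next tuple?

<x=fa, y=Neptune, z=T>

X: runs through the solfège scale do→ti, so sol, la, ti, do, re, mi → fa.
Y: Venus, Earth, Mars, Jupiter, Saturn, Uranus → Neptune (runs through the planets Mercury→Neptune).
For the z, letters move forward 2 places in the alphabet: H, J, L, N, P, R → T.
Combining the parts gives <x=fa, y=Neptune, z=T>.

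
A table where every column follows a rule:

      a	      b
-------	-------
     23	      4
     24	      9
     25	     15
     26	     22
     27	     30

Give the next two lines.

28  39; 29  49

Column a: +1 each step, so 23, 24, 25, 26, 27 → 28 → 29.
Column b goes 4, 9, 15, 22, 30 → 39 → 49 (differences are 5, 6, 7, … (increasing by 1 each time)).
Putting the parts together: 28  39 and then 29  49.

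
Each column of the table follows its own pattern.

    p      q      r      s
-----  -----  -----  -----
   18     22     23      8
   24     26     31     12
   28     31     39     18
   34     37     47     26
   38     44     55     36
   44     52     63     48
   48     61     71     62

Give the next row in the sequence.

Column p: alternating steps +6, +4, +6, +4, …, so 18, 24, 28, 34, 38, 44, 48 → 54.
Column q: differences are 4, 5, 6, … (increasing by 1 each time); 22, 26, 31, 37, 44, 52, 61 → 71.
For the column r, +8 each step: 23, 31, 39, 47, 55, 63, 71 → 79.
Column s — differences are 4, 6, 8, … (increasing by 2 each time): 8, 12, 18, 26, 36, 48, 62 → 78.
So the next row is 54  71  79  78.

54  71  79  78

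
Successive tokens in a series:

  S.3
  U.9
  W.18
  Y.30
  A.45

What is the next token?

Letter: letters move forward 2 places in the alphabet, wrapping Z→A; S, U, W, Y, A → C.
Second component — differences are 6, 9, 12, … (increasing by 3 each time): 3, 9, 18, 30, 45 → 63.
So the next token is C.63.

C.63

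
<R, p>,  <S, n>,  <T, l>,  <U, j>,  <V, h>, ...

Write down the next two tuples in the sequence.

<W, f>, <X, d>

For the first letter, letters move forward 1 place in the alphabet: R, S, T, U, V → W → X.
Second letter: p, n, l, j, h → f → d (letters move back 2 places in the alphabet).
So the next two tuples are <W, f> and <X, d>.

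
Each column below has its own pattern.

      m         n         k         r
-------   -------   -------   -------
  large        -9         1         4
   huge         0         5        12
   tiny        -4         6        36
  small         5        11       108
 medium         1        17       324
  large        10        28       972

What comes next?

huge  6  45  2916

Column m: repeats large → huge → tiny → small → medium, so large, huge, tiny, small, medium, large → huge.
Column n: alternating steps +9, −4, +9, −4, …, so -9, 0, -4, 5, 1, 10 → 6.
Column k goes 1, 5, 6, 11, 17, 28 → 45 (each term is the sum of the two before it).
For the column r, ×3 each step: 4, 12, 36, 108, 324, 972 → 2916.
So the next line is huge  6  45  2916.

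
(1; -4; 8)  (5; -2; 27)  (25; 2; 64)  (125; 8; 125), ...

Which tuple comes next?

(625; 16; 216)

First coordinate: ×5 each step; 1, 5, 25, 125 → 625.
Second coordinate: -4, -2, 2, 8 → 16 (differences are 2, 4, 6, … (increasing by 2 each time)).
Third coordinate goes 8, 27, 64, 125 → 216 (perfect cubes: 2³, 3³, 4³, …).
Combining the parts gives (625; 16; 216).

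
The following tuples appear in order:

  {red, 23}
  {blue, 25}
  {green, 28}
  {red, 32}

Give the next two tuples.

Colour: red, blue, green, red → blue → green (repeats red → blue → green).
Second entry: differences are 2, 3, 4, … (increasing by 1 each time); 23, 25, 28, 32 → 37 → 43.
So the next two tuples are {blue, 37} and {green, 43}.

{blue, 37}, {green, 43}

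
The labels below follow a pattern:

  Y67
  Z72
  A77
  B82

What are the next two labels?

Letter — letters move forward 1 place in the alphabet, wrapping Z→A: Y, Z, A, B → C → D.
Second component: +5 each step; 67, 72, 77, 82 → 87 → 92.
Putting the parts together: C87 and then D92.

C87, D92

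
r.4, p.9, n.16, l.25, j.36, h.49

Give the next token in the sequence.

f.64

Letter goes r, p, n, l, j, h → f (letters move back 2 places in the alphabet).
Second component: perfect squares: 2², 3², 4², …, so 4, 9, 16, 25, 36, 49 → 64.
Putting it together: f.64.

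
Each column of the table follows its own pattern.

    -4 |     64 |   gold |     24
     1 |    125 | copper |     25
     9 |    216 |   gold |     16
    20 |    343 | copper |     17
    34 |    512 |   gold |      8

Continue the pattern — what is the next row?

51  729  copper  9

First component goes -4, 1, 9, 20, 34 → 51 (differences are 5, 8, 11, … (increasing by 3 each time)).
Second component: perfect cubes: 4³, 5³, 6³, …; 64, 125, 216, 343, 512 → 729.
Metal: gold, copper, gold, copper, gold → copper (alternates gold ↔ copper).
Fourth component: alternating steps +1, −9, +1, −9, …; 24, 25, 16, 17, 8 → 9.
So the next row is 51  729  copper  9.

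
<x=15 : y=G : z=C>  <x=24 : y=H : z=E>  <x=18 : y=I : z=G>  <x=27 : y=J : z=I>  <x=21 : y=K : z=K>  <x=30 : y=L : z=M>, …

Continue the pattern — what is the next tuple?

<x=24 : y=M : z=O>

For the x, alternating steps +9, −6, +9, −6, …: 15, 24, 18, 27, 21, 30 → 24.
Y goes G, H, I, J, K, L → M (letters move forward 1 place in the alphabet).
Z: C, E, G, I, K, M → O (letters move forward 2 places in the alphabet).
So the next tuple is <x=24 : y=M : z=O>.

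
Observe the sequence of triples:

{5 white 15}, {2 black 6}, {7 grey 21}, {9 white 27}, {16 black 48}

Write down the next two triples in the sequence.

For the first part, each term is the sum of the two before it: 5, 2, 7, 9, 16 → 25 → 41.
For the shade, repeats white → black → grey: white, black, grey, white, black → grey → white.
Third part: always 3 × the first part, so 15, 6, 21, 27, 48 → 75 → 123.
So the next two triples are {25 grey 75} and {41 white 123}.

{25 grey 75}, {41 white 123}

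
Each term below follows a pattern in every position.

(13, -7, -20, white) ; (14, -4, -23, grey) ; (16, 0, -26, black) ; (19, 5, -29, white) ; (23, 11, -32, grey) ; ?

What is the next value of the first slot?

28

For the first slot, differences are 1, 2, 3, … (increasing by 1 each time): 13, 14, 16, 19, 23 → 28.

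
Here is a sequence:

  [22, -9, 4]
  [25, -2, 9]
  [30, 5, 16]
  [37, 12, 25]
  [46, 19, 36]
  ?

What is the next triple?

[57, 26, 49]

First component: 22, 25, 30, 37, 46 → 57 (differences are 3, 5, 7, … (increasing by 2 each time)).
Second component: -9, -2, 5, 12, 19 → 26 (+7 each step).
Third component goes 4, 9, 16, 25, 36 → 49 (perfect squares: 2², 3², 4², …).
So the next triple is [57, 26, 49].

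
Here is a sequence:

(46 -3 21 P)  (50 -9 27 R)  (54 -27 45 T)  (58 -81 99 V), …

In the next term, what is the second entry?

For the first entry, +4 each step: 46, 50, 54, 58 → 62.
Second entry: -3, -9, -27, -81 → -243 (×3 each step).
Third entry: 21, 27, 45, 99 → 261 (together with the second entry always sums to 18).
Letter: letters move forward 2 places in the alphabet, so P, R, T, V → X.

-243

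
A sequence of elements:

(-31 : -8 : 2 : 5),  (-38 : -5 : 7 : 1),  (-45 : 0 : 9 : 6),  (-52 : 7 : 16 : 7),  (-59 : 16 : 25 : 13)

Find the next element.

First part: −7 each step, so -31, -38, -45, -52, -59 → -66.
For the second part, differences are 3, 5, 7, … (increasing by 2 each time): -8, -5, 0, 7, 16 → 27.
Third part: each term is the sum of the two before it, so 2, 7, 9, 16, 25 → 41.
Fourth part — each term is the sum of the two before it: 5, 1, 6, 7, 13 → 20.
Combining the parts gives (-66 : 27 : 41 : 20).

(-66 : 27 : 41 : 20)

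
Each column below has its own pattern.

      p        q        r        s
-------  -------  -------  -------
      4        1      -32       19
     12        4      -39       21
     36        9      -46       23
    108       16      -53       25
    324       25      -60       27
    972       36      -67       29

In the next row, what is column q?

Column p goes 4, 12, 36, 108, 324, 972 → 2916 (×3 each step).
For the column q, perfect squares: 1², 2², 3², …: 1, 4, 9, 16, 25, 36 → 49.
Column r: −7 each step, so -32, -39, -46, -53, -60, -67 → -74.
Column s: +2 each step; 19, 21, 23, 25, 27, 29 → 31.

49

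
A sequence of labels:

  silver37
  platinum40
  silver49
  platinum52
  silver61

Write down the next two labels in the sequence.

Metal goes silver, platinum, silver, platinum, silver → platinum → silver (alternates silver ↔ platinum).
Second component: alternating steps +3, +9, +3, +9, …, so 37, 40, 49, 52, 61 → 64 → 73.
So the next two labels are platinum64 and silver73.

platinum64 then silver73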